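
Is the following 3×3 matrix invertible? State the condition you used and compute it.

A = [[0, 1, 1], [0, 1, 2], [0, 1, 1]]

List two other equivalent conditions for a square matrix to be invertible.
No, not invertible; det(A) = 0 (two rows are equal, so the rows are linearly dependent). Equivalent conditions (failing for this A): rank(A) < 3; Ax = 0 has non-trivial solutions; 0 is an eigenvalue; the columns are linearly dependent.

To check invertibility, compute det(A).
In this matrix, row 0 and the last row are identical, so one row is a scalar multiple of another and the rows are linearly dependent.
A matrix with linearly dependent rows has det = 0 and is not invertible.
Equivalent failed conditions:
- rank(A) < 3.
- Ax = 0 has non-trivial solutions.
- 0 is an eigenvalue.
- The columns are linearly dependent.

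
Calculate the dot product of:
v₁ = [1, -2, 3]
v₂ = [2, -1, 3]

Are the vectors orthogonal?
13, No

The dot product is the sum of products of corresponding components.
v₁·v₂ = (1)*(2) + (-2)*(-1) + (3)*(3) = 2 + 2 + 9 = 13.
Two vectors are orthogonal iff their dot product is 0; here the dot product is 13, so the vectors are not orthogonal.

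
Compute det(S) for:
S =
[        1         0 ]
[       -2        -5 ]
det(S) = -5

For a 2×2 matrix [[a, b], [c, d]], det = a*d - b*c.
det(S) = (1)*(-5) - (0)*(-2) = -5 - 0 = -5.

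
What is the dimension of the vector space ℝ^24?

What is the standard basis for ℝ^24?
Dimension = 24; standard basis = {e_1, e_2, e_3, …, e_24}

ℝ^24 is the space of 24-tuples of real numbers; its dimension is 24.
The standard basis consists of 24 vectors: e_1, e_2, e_3, …, e_24, where e_i is the vector with 1 in position i and 0 elsewhere.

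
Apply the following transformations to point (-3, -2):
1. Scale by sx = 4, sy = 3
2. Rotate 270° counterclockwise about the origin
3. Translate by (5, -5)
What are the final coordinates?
(-1, 7)

Step 1: Scale → (-12, -6)
Step 2: Rotate 270° → (-6, 12)
Step 3: Translate → (-1, 7)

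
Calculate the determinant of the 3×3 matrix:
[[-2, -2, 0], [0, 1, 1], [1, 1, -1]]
2

Expansion along first row:
det = -2·det([[1,1],[1,-1]]) - -2·det([[0,1],[1,-1]]) + 0·det([[0,1],[1,1]])
    = -2·(1·-1 - 1·1) - -2·(0·-1 - 1·1) + 0·(0·1 - 1·1)
    = -2·-2 - -2·-1 + 0·-1
    = 4 + -2 + 0 = 2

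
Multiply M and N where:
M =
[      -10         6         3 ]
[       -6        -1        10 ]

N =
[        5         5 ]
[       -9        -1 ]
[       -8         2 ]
MN =
[     -128       -50 ]
[     -101        -9 ]

Matrix multiplication: (MN)[i][j] = sum over k of M[i][k] * N[k][j].
  (MN)[0][0] = (-10)*(5) + (6)*(-9) + (3)*(-8) = -128
  (MN)[0][1] = (-10)*(5) + (6)*(-1) + (3)*(2) = -50
  (MN)[1][0] = (-6)*(5) + (-1)*(-9) + (10)*(-8) = -101
  (MN)[1][1] = (-6)*(5) + (-1)*(-1) + (10)*(2) = -9
MN =
[     -128       -50 ]
[     -101        -9 ]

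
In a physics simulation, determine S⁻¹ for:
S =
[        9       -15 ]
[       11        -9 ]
det(S) = 84
S⁻¹ =
[    -3/28      5/28 ]
[   -11/84      3/28 ]

For a 2×2 matrix S = [[a, b], [c, d]] with det(S) ≠ 0, S⁻¹ = (1/det(S)) * [[d, -b], [-c, a]].
det(S) = (9)*(-9) - (-15)*(11) = -81 + 165 = 84.
S⁻¹ = (1/84) * [[-9, 15], [-11, 9]].
Dividing each entry by 84 and reducing:
S⁻¹ =
[    -3/28      5/28 ]
[   -11/84      3/28 ]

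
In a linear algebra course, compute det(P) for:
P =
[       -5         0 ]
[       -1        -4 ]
det(P) = 20

For a 2×2 matrix [[a, b], [c, d]], det = a*d - b*c.
det(P) = (-5)*(-4) - (0)*(-1) = 20 - 0 = 20.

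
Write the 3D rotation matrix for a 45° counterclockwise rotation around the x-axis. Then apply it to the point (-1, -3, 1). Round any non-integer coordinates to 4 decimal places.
R = [[1, 0, 0], [0, √2/2, -√2/2], [0, √2/2, √2/2]]; R·(-1, -3, 1) = (-1.0000, -2.8284, -1.4142)

Rotation matrix for 45° around x-axis:
cos(45°) = √2/2, sin(45°) = √2/2
R = [[1, 0, 0], [0, √2/2, -√2/2], [0, √2/2, √2/2]]
Apply to (-1, -3, 1): R·[-1, -3, 1]ᵀ = (-1.0000, -2.8284, -1.4142)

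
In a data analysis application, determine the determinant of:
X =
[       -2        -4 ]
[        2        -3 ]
det(X) = 14

For a 2×2 matrix [[a, b], [c, d]], det = a*d - b*c.
det(X) = (-2)*(-3) - (-4)*(2) = 6 + 8 = 14.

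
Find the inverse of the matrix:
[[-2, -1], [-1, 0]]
[[0, -1], [-1, 2]]

For [[a,b],[c,d]], inverse = (1/det)·[[d,-b],[-c,a]]
det = -2·0 - -1·-1 = -1
Inverse = (1/-1)·[[0, 1], [1, -2]]
        = [[0, -1], [-1, 2]]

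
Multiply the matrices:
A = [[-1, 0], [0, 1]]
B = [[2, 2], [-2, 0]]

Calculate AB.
[[-2, -2], [-2, 0]]

Each entry (i,j) of AB = sum over k of A[i][k]*B[k][j].
(AB)[0][0] = (-1)*(2) + (0)*(-2) = -2
(AB)[0][1] = (-1)*(2) + (0)*(0) = -2
(AB)[1][0] = (0)*(2) + (1)*(-2) = -2
(AB)[1][1] = (0)*(2) + (1)*(0) = 0
AB = [[-2, -2], [-2, 0]]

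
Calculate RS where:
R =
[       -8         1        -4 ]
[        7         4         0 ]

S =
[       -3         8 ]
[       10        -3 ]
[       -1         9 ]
RS =
[       38      -103 ]
[       19        44 ]

Matrix multiplication: (RS)[i][j] = sum over k of R[i][k] * S[k][j].
  (RS)[0][0] = (-8)*(-3) + (1)*(10) + (-4)*(-1) = 38
  (RS)[0][1] = (-8)*(8) + (1)*(-3) + (-4)*(9) = -103
  (RS)[1][0] = (7)*(-3) + (4)*(10) + (0)*(-1) = 19
  (RS)[1][1] = (7)*(8) + (4)*(-3) + (0)*(9) = 44
RS =
[       38      -103 ]
[       19        44 ]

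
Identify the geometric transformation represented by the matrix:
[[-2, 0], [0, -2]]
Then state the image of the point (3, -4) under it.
uniform scaling by factor -2; image of (3, -4) is (-6, 8)

This is a diagonal matrix with equal entries -2, so it scales both axes by the same factor -2.
The matrix [[-2, 0], [0, -2]] represents: uniform scaling by factor -2.
Applying it to (3, -4): [-2·3 + 0·-4, 0·3 + -2·-4] = (-6, 8).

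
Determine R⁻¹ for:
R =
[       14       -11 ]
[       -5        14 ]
det(R) = 141
R⁻¹ =
[   14/141    11/141 ]
[    5/141    14/141 ]

For a 2×2 matrix R = [[a, b], [c, d]] with det(R) ≠ 0, R⁻¹ = (1/det(R)) * [[d, -b], [-c, a]].
det(R) = (14)*(14) - (-11)*(-5) = 196 - 55 = 141.
R⁻¹ = (1/141) * [[14, 11], [5, 14]].
Dividing each entry by 141 and reducing:
R⁻¹ =
[   14/141    11/141 ]
[    5/141    14/141 ]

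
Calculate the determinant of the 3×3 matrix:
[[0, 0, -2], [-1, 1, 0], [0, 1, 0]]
2

Expansion along first row:
det = 0·det([[1,0],[1,0]]) - 0·det([[-1,0],[0,0]]) + -2·det([[-1,1],[0,1]])
    = 0·(1·0 - 0·1) - 0·(-1·0 - 0·0) + -2·(-1·1 - 1·0)
    = 0·0 - 0·0 + -2·-1
    = 0 + 0 + 2 = 2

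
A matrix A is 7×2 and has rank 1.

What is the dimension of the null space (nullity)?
1

The rank-nullity theorem for an m×n matrix states:
rank(A) + nullity(A) = n (the number of columns).
Here n = 2 and rank(A) = 1, so nullity(A) = 2 - 1 = 1.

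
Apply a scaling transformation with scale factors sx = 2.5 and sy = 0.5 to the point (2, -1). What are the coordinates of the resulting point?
(5.0, -0.5)

Scaling matrix:
[[2.50, 0], [0, 0.50]]
Result: (2 × 2.5, -1 × 0.5) = (5.0, -0.5)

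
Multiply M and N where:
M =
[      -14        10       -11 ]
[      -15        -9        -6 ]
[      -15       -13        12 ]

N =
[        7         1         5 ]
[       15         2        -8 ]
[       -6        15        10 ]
MN =
[      118      -159      -260 ]
[     -204      -123       -63 ]
[     -372       139       149 ]

Matrix multiplication: (MN)[i][j] = sum over k of M[i][k] * N[k][j].
  (MN)[0][0] = (-14)*(7) + (10)*(15) + (-11)*(-6) = 118
  (MN)[0][1] = (-14)*(1) + (10)*(2) + (-11)*(15) = -159
  (MN)[0][2] = (-14)*(5) + (10)*(-8) + (-11)*(10) = -260
  (MN)[1][0] = (-15)*(7) + (-9)*(15) + (-6)*(-6) = -204
  (MN)[1][1] = (-15)*(1) + (-9)*(2) + (-6)*(15) = -123
  (MN)[1][2] = (-15)*(5) + (-9)*(-8) + (-6)*(10) = -63
  (MN)[2][0] = (-15)*(7) + (-13)*(15) + (12)*(-6) = -372
  (MN)[2][1] = (-15)*(1) + (-13)*(2) + (12)*(15) = 139
  (MN)[2][2] = (-15)*(5) + (-13)*(-8) + (12)*(10) = 149
MN =
[      118      -159      -260 ]
[     -204      -123       -63 ]
[     -372       139       149 ]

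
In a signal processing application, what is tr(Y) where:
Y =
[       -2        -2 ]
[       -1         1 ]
tr(Y) = -2 + 1 = -1

The trace of a square matrix is the sum of its diagonal entries.
Diagonal entries of Y: Y[0][0] = -2, Y[1][1] = 1.
tr(Y) = -2 + 1 = -1.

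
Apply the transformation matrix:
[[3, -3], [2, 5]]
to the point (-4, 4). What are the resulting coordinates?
(-24, 12)

Matrix multiplication:
[[3, -3], [2, 5]] × [-4, 4]ᵀ
= [3×-4 + -3×4, 2×-4 + 5×4]ᵀ
= [-24.0000, 12.0000]ᵀ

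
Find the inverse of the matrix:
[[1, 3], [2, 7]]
[[7, -3], [-2, 1]]

For [[a,b],[c,d]], inverse = (1/det)·[[d,-b],[-c,a]]
det = 1·7 - 3·2 = 1
Inverse = (1/1)·[[7, -3], [-2, 1]]
        = [[7, -3], [-2, 1]]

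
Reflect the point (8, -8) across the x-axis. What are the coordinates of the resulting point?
(8, 8)

Reflection across x-axis: (8, -8) → (8, 8)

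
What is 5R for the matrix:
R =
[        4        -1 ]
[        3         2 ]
5R =
[       20        -5 ]
[       15        10 ]

Scalar multiplication is elementwise: (5R)[i][j] = 5 * R[i][j].
  (5R)[0][0] = 5 * (4) = 20
  (5R)[0][1] = 5 * (-1) = -5
  (5R)[1][0] = 5 * (3) = 15
  (5R)[1][1] = 5 * (2) = 10
5R =
[       20        -5 ]
[       15        10 ]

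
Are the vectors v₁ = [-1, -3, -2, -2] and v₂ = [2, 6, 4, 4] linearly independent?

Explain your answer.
No, linearly dependent (v₂ = -2·v₁)

Check whether there is a scalar k with v₂ = k·v₁.
Comparing components, k = -2 satisfies -2·[-1, -3, -2, -2] = [2, 6, 4, 4].
Since v₂ is a scalar multiple of v₁, the two vectors are linearly dependent.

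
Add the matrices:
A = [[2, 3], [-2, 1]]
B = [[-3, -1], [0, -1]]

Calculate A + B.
[[-1, 2], [-2, 0]]

Add corresponding elements:
(2)+(-3)=-1
(3)+(-1)=2
(-2)+(0)=-2
(1)+(-1)=0
A + B = [[-1, 2], [-2, 0]]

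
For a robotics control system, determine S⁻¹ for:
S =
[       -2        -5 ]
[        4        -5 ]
det(S) = 30
S⁻¹ =
[     -1/6       1/6 ]
[    -2/15     -1/15 ]

For a 2×2 matrix S = [[a, b], [c, d]] with det(S) ≠ 0, S⁻¹ = (1/det(S)) * [[d, -b], [-c, a]].
det(S) = (-2)*(-5) - (-5)*(4) = 10 + 20 = 30.
S⁻¹ = (1/30) * [[-5, 5], [-4, -2]].
Dividing each entry by 30 and reducing:
S⁻¹ =
[     -1/6       1/6 ]
[    -2/15     -1/15 ]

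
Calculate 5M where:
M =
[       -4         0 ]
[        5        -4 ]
5M =
[      -20         0 ]
[       25       -20 ]

Scalar multiplication is elementwise: (5M)[i][j] = 5 * M[i][j].
  (5M)[0][0] = 5 * (-4) = -20
  (5M)[0][1] = 5 * (0) = 0
  (5M)[1][0] = 5 * (5) = 25
  (5M)[1][1] = 5 * (-4) = -20
5M =
[      -20         0 ]
[       25       -20 ]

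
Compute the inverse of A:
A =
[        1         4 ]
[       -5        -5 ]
det(A) = 15
A⁻¹ =
[     -1/3     -4/15 ]
[      1/3      1/15 ]

For a 2×2 matrix A = [[a, b], [c, d]] with det(A) ≠ 0, A⁻¹ = (1/det(A)) * [[d, -b], [-c, a]].
det(A) = (1)*(-5) - (4)*(-5) = -5 + 20 = 15.
A⁻¹ = (1/15) * [[-5, -4], [5, 1]].
Dividing each entry by 15 and reducing:
A⁻¹ =
[     -1/3     -4/15 ]
[      1/3      1/15 ]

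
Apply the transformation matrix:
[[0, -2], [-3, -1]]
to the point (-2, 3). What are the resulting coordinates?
(-6, 3)

Matrix multiplication:
[[0, -2], [-3, -1]] × [-2, 3]ᵀ
= [0×-2 + -2×3, -3×-2 + -1×3]ᵀ
= [-6.0000, 3.0000]ᵀ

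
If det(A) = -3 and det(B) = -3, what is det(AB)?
9

Use the multiplicative property of determinants: det(AB) = det(A)*det(B).
det(AB) = (-3)*(-3) = 9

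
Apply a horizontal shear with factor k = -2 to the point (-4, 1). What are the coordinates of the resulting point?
(-6, 1)

Shear matrix for horizontal shear with factor k = -2:
[[1, -2], [0, 1]]
Result: (-4, 1) → (-6, 1)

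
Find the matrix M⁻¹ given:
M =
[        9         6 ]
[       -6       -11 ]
det(M) = -63
M⁻¹ =
[    11/63      2/21 ]
[    -2/21      -1/7 ]

For a 2×2 matrix M = [[a, b], [c, d]] with det(M) ≠ 0, M⁻¹ = (1/det(M)) * [[d, -b], [-c, a]].
det(M) = (9)*(-11) - (6)*(-6) = -99 + 36 = -63.
M⁻¹ = (1/-63) * [[-11, -6], [6, 9]].
Dividing each entry by -63 and reducing:
M⁻¹ =
[    11/63      2/21 ]
[    -2/21      -1/7 ]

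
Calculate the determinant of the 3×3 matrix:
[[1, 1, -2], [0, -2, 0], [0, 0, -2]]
4

Expansion along first row:
det = 1·det([[-2,0],[0,-2]]) - 1·det([[0,0],[0,-2]]) + -2·det([[0,-2],[0,0]])
    = 1·(-2·-2 - 0·0) - 1·(0·-2 - 0·0) + -2·(0·0 - -2·0)
    = 1·4 - 1·0 + -2·0
    = 4 + 0 + 0 = 4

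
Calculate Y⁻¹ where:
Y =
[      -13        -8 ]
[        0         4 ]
det(Y) = -52
Y⁻¹ =
[    -1/13     -2/13 ]
[        0       1/4 ]

For a 2×2 matrix Y = [[a, b], [c, d]] with det(Y) ≠ 0, Y⁻¹ = (1/det(Y)) * [[d, -b], [-c, a]].
det(Y) = (-13)*(4) - (-8)*(0) = -52 - 0 = -52.
Y⁻¹ = (1/-52) * [[4, 8], [0, -13]].
Dividing each entry by -52 and reducing:
Y⁻¹ =
[    -1/13     -2/13 ]
[        0       1/4 ]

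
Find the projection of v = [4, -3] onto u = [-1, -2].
[-2/5, -4/5]

The projection of v onto u is proj_u(v) = ((v·u) / (u·u)) · u.
v·u = (4)*(-1) + (-3)*(-2) = 2.
u·u = (-1)*(-1) + (-2)*(-2) = 5.
coefficient = 2 / 5 = 2/5.
proj_u(v) = 2/5 · [-1, -2] = [-2/5, -4/5].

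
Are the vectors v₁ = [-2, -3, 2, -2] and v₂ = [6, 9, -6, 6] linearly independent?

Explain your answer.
No, linearly dependent (v₂ = -3·v₁)

Check whether there is a scalar k with v₂ = k·v₁.
Comparing components, k = -3 satisfies -3·[-2, -3, 2, -2] = [6, 9, -6, 6].
Since v₂ is a scalar multiple of v₁, the two vectors are linearly dependent.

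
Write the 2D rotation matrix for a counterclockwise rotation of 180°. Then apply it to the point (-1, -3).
R = [[-1, 0], [0, -1]]; R·(-1, -3) = (1, 3)

Rotation matrix formula: R(θ) = [[cos θ, -sin θ], [sin θ, cos θ]]
For θ = 180°:
cos(180°) = -1
sin(180°) = 0
R = [[-1, 0], [0, -1]]
Apply to (-1, -3): [-1·-1 + (0)·-3, 0·-1 + -1·-3] = (1, 3)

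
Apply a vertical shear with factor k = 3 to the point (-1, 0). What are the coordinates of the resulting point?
(-1, -3)

Shear matrix for vertical shear with factor k = 3:
[[1, 0], [3, 1]]
Result: (-1, 0) → (-1, -3)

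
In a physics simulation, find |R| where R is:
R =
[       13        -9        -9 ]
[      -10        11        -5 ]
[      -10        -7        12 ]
det(R) = -1889

Expand along row 0 (cofactor expansion): det(R) = a*(e*i - f*h) - b*(d*i - f*g) + c*(d*h - e*g), where the 3×3 is [[a, b, c], [d, e, f], [g, h, i]].
Minor M_00 = (11)*(12) - (-5)*(-7) = 132 - 35 = 97.
Minor M_01 = (-10)*(12) - (-5)*(-10) = -120 - 50 = -170.
Minor M_02 = (-10)*(-7) - (11)*(-10) = 70 + 110 = 180.
det(R) = (13)*(97) - (-9)*(-170) + (-9)*(180) = 1261 - 1530 - 1620 = -1889.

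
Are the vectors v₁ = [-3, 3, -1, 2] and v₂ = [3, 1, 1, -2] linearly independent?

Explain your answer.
Yes, linearly independent

Two vectors are linearly dependent iff one is a scalar multiple of the other.
No single scalar k satisfies v₂ = k·v₁ (the ratios of corresponding entries disagree), so v₁ and v₂ are linearly independent.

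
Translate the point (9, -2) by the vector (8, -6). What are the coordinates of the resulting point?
(17, -8)

Translation by (8, -6):
x' = 9 + 8 = 17
y' = -2 + -6 = -8
Homogeneous matrix: [[1, 0, 8], [0, 1, -6], [0, 0, 1]]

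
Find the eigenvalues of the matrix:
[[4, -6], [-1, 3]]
λ = 1 and λ = 6

Characteristic equation: det(A - λI) = 0
λ² - (trace)λ + (det) = 0
λ² - (7)λ + (6) = 0
λ² - 7λ + 6 = 0
Solving: λ = 1, 6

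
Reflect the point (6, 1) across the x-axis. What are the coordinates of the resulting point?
(6, -1)

Reflection across x-axis: (6, 1) → (6, -1)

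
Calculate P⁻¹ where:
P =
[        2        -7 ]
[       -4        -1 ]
det(P) = -30
P⁻¹ =
[     1/30     -7/30 ]
[    -2/15     -1/15 ]

For a 2×2 matrix P = [[a, b], [c, d]] with det(P) ≠ 0, P⁻¹ = (1/det(P)) * [[d, -b], [-c, a]].
det(P) = (2)*(-1) - (-7)*(-4) = -2 - 28 = -30.
P⁻¹ = (1/-30) * [[-1, 7], [4, 2]].
Dividing each entry by -30 and reducing:
P⁻¹ =
[     1/30     -7/30 ]
[    -2/15     -1/15 ]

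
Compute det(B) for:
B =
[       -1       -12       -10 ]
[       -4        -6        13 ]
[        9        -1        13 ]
det(B) = -2543

Expand along row 0 (cofactor expansion): det(B) = a*(e*i - f*h) - b*(d*i - f*g) + c*(d*h - e*g), where the 3×3 is [[a, b, c], [d, e, f], [g, h, i]].
Minor M_00 = (-6)*(13) - (13)*(-1) = -78 + 13 = -65.
Minor M_01 = (-4)*(13) - (13)*(9) = -52 - 117 = -169.
Minor M_02 = (-4)*(-1) - (-6)*(9) = 4 + 54 = 58.
det(B) = (-1)*(-65) - (-12)*(-169) + (-10)*(58) = 65 - 2028 - 580 = -2543.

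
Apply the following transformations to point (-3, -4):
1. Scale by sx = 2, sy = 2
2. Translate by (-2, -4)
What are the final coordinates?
(-8, -12)

Step 1: Scale (-3, -4) by (sx, sy) = (2, 2) → (-6, -8)
Step 2: Translate by (-2, -4) → (-8, -12)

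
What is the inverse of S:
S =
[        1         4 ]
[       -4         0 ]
det(S) = 16
S⁻¹ =
[        0      -1/4 ]
[      1/4      1/16 ]

For a 2×2 matrix S = [[a, b], [c, d]] with det(S) ≠ 0, S⁻¹ = (1/det(S)) * [[d, -b], [-c, a]].
det(S) = (1)*(0) - (4)*(-4) = 0 + 16 = 16.
S⁻¹ = (1/16) * [[0, -4], [4, 1]].
Dividing each entry by 16 and reducing:
S⁻¹ =
[        0      -1/4 ]
[      1/4      1/16 ]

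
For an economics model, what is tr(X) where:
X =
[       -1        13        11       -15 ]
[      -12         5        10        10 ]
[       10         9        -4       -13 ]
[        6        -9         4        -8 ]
tr(X) = -1 + 5 - 4 - 8 = -8

The trace of a square matrix is the sum of its diagonal entries.
Diagonal entries of X: X[0][0] = -1, X[1][1] = 5, X[2][2] = -4, X[3][3] = -8.
tr(X) = -1 + 5 - 4 - 8 = -8.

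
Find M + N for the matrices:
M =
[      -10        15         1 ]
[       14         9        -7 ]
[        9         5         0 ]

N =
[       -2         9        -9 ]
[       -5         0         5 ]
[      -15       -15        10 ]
M + N =
[      -12        24        -8 ]
[        9         9        -2 ]
[       -6       -10        10 ]

Matrix addition is elementwise: (M+N)[i][j] = M[i][j] + N[i][j].
  (M+N)[0][0] = (-10) + (-2) = -12
  (M+N)[0][1] = (15) + (9) = 24
  (M+N)[0][2] = (1) + (-9) = -8
  (M+N)[1][0] = (14) + (-5) = 9
  (M+N)[1][1] = (9) + (0) = 9
  (M+N)[1][2] = (-7) + (5) = -2
  (M+N)[2][0] = (9) + (-15) = -6
  (M+N)[2][1] = (5) + (-15) = -10
  (M+N)[2][2] = (0) + (10) = 10
M + N =
[      -12        24        -8 ]
[        9         9        -2 ]
[       -6       -10        10 ]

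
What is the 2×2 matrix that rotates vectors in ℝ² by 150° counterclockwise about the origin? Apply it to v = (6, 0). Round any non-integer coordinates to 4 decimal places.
R = [[-√3/2, -1/2], [1/2, -√3/2]]; R·v = (-5.1962, 3.0000)

A counterclockwise rotation by angle θ in ℝ² has matrix R(θ) = [[cos θ, -sin θ], [sin θ, cos θ]].
For θ = 150°: cos θ = -√3/2, sin θ = 1/2.
R(150°) = [[-√3/2, -1/2], [1/2, -√3/2]].
R·v = [-√3/2·6 + (-1/2)·0, 1/2·6 + -√3/2·0] = (-5.1962, 3.0000).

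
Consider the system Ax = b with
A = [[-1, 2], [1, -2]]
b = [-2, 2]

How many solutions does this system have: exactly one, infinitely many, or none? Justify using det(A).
Infinitely many solutions

det(A) = (-1)*(-2) - (2)*(1) = 0, so A is singular (column 2 is -2 times column 1).
b = [-2, 2] = 2 * column 1 of A, so b lies in the column space of A.
A singular matrix whose right-hand side is in its column space gives a 1-parameter family of solutions — infinitely many.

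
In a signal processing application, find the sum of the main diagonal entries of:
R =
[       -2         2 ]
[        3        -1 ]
tr(R) = -2 - 1 = -3

The trace of a square matrix is the sum of its diagonal entries.
Diagonal entries of R: R[0][0] = -2, R[1][1] = -1.
tr(R) = -2 - 1 = -3.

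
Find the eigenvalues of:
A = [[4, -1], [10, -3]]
λ = -1, 2

Solve det(A - λI) = 0. For a 2×2 matrix this is λ² - (trace)λ + det = 0.
trace(A) = 4 - 3 = 1.
det(A) = (4)*(-3) - (-1)*(10) = -12 + 10 = -2.
Characteristic equation: λ² - (1)λ + (-2) = 0.
Discriminant: (1)² - 4*(-2) = 1 + 8 = 9.
Roots: λ = (1 ± √9) / 2 = -1, 2.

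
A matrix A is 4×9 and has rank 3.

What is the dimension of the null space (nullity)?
6

The rank-nullity theorem for an m×n matrix states:
rank(A) + nullity(A) = n (the number of columns).
Here n = 9 and rank(A) = 3, so nullity(A) = 9 - 3 = 6.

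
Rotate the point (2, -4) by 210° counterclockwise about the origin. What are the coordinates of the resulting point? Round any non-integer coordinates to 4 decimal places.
(-3.7321, 2.4641)

Rotation matrix R(θ) = [[cos θ, -sin θ], [sin θ, cos θ]]; for θ = 210°:
R = [[-√3/2, 1/2], [-1/2, -√3/2]]
Result: R × [2, -4]ᵀ = [-√3/2·2 + (1/2)·-4, -1/2·2 + (-√3/2)·-4]ᵀ = (-3.7321, 2.4641)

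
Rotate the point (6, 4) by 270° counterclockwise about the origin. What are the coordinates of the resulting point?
(4, -6)

Rotation matrix R(θ) = [[cos θ, -sin θ], [sin θ, cos θ]]; for θ = 270°:
R = [[0, 1], [-1, 0]]
Result: R × [6, 4]ᵀ = [0·6 + (1)·4, -1·6 + (0)·4]ᵀ = (4, -6)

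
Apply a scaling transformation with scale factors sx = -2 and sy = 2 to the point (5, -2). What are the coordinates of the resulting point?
(-10, -4)

Scaling matrix:
[[-2, 0], [0, 2]]
Result: (5 × -2, -2 × 2) = (-10, -4)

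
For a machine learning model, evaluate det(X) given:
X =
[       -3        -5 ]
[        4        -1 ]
det(X) = 23

For a 2×2 matrix [[a, b], [c, d]], det = a*d - b*c.
det(X) = (-3)*(-1) - (-5)*(4) = 3 + 20 = 23.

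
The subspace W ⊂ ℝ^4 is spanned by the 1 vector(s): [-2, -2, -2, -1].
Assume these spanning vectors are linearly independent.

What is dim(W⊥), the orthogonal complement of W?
dim(W⊥) = 3

For any subspace W of ℝ^n, dim(W) + dim(W⊥) = n (the whole-space dimension).
Here the given 1 vectors are linearly independent, so dim(W) = 1.
Thus dim(W⊥) = n - dim(W) = 4 - 1 = 3.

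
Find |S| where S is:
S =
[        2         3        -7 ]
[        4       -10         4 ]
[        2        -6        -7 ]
det(S) = 324

Expand along row 0 (cofactor expansion): det(S) = a*(e*i - f*h) - b*(d*i - f*g) + c*(d*h - e*g), where the 3×3 is [[a, b, c], [d, e, f], [g, h, i]].
Minor M_00 = (-10)*(-7) - (4)*(-6) = 70 + 24 = 94.
Minor M_01 = (4)*(-7) - (4)*(2) = -28 - 8 = -36.
Minor M_02 = (4)*(-6) - (-10)*(2) = -24 + 20 = -4.
det(S) = (2)*(94) - (3)*(-36) + (-7)*(-4) = 188 + 108 + 28 = 324.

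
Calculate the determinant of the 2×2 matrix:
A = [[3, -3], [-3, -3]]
-18

For A = [[a, b], [c, d]], det(A) = a*d - b*c.
det(A) = (3)*(-3) - (-3)*(-3) = -9 - 9 = -18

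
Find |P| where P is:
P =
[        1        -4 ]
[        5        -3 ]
det(P) = 17

For a 2×2 matrix [[a, b], [c, d]], det = a*d - b*c.
det(P) = (1)*(-3) - (-4)*(5) = -3 + 20 = 17.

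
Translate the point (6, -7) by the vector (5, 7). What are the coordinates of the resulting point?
(11, 0)

Translation by (5, 7):
x' = 6 + 5 = 11
y' = -7 + 7 = 0
Homogeneous matrix: [[1, 0, 5], [0, 1, 7], [0, 0, 1]]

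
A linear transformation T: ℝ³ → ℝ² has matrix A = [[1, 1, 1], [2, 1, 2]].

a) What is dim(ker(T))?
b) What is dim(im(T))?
dim(ker) = 1, dim(im) = 2

The two rows are not scalar multiples of one another (no single k satisfies row 2 = k × row 1), so they are linearly independent.
Thus rank(A) = 2.
dim(im(T)) = rank(A) = 2.
By the rank-nullity theorem applied to T: ℝ³ → ℝ², rank(A) + nullity(A) = 3 (the domain dimension), so dim(ker(T)) = 3 - 2 = 1.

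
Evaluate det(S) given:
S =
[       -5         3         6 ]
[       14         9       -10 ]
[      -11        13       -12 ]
det(S) = 2410

Expand along row 0 (cofactor expansion): det(S) = a*(e*i - f*h) - b*(d*i - f*g) + c*(d*h - e*g), where the 3×3 is [[a, b, c], [d, e, f], [g, h, i]].
Minor M_00 = (9)*(-12) - (-10)*(13) = -108 + 130 = 22.
Minor M_01 = (14)*(-12) - (-10)*(-11) = -168 - 110 = -278.
Minor M_02 = (14)*(13) - (9)*(-11) = 182 + 99 = 281.
det(S) = (-5)*(22) - (3)*(-278) + (6)*(281) = -110 + 834 + 1686 = 2410.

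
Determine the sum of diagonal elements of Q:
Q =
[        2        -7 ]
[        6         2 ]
tr(Q) = 2 + 2 = 4

The trace of a square matrix is the sum of its diagonal entries.
Diagonal entries of Q: Q[0][0] = 2, Q[1][1] = 2.
tr(Q) = 2 + 2 = 4.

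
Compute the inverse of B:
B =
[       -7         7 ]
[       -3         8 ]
det(B) = -35
B⁻¹ =
[    -8/35       1/5 ]
[    -3/35       1/5 ]

For a 2×2 matrix B = [[a, b], [c, d]] with det(B) ≠ 0, B⁻¹ = (1/det(B)) * [[d, -b], [-c, a]].
det(B) = (-7)*(8) - (7)*(-3) = -56 + 21 = -35.
B⁻¹ = (1/-35) * [[8, -7], [3, -7]].
Dividing each entry by -35 and reducing:
B⁻¹ =
[    -8/35       1/5 ]
[    -3/35       1/5 ]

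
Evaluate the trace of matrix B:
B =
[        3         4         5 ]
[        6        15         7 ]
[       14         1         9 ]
tr(B) = 3 + 15 + 9 = 27

The trace of a square matrix is the sum of its diagonal entries.
Diagonal entries of B: B[0][0] = 3, B[1][1] = 15, B[2][2] = 9.
tr(B) = 3 + 15 + 9 = 27.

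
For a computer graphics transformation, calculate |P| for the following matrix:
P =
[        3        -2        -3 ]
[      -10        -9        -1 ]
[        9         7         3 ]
det(P) = -135

Expand along row 0 (cofactor expansion): det(P) = a*(e*i - f*h) - b*(d*i - f*g) + c*(d*h - e*g), where the 3×3 is [[a, b, c], [d, e, f], [g, h, i]].
Minor M_00 = (-9)*(3) - (-1)*(7) = -27 + 7 = -20.
Minor M_01 = (-10)*(3) - (-1)*(9) = -30 + 9 = -21.
Minor M_02 = (-10)*(7) - (-9)*(9) = -70 + 81 = 11.
det(P) = (3)*(-20) - (-2)*(-21) + (-3)*(11) = -60 - 42 - 33 = -135.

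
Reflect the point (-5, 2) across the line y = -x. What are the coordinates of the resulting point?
(-2, 5)

Reflection across line y = -x: (-5, 2) → (-2, 5)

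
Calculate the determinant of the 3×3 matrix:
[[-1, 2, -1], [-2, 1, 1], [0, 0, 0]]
0

Expansion along first row:
det = -1·det([[1,1],[0,0]]) - 2·det([[-2,1],[0,0]]) + -1·det([[-2,1],[0,0]])
    = -1·(1·0 - 1·0) - 2·(-2·0 - 1·0) + -1·(-2·0 - 1·0)
    = -1·0 - 2·0 + -1·0
    = 0 + 0 + 0 = 0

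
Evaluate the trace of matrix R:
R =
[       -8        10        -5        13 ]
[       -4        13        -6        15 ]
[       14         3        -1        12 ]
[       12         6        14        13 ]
tr(R) = -8 + 13 - 1 + 13 = 17

The trace of a square matrix is the sum of its diagonal entries.
Diagonal entries of R: R[0][0] = -8, R[1][1] = 13, R[2][2] = -1, R[3][3] = 13.
tr(R) = -8 + 13 - 1 + 13 = 17.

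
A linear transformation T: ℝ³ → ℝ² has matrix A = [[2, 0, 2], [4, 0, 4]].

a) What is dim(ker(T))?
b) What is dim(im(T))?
dim(ker) = 2, dim(im) = 1

Observe that row 2 = 2 × row 1 (so the rows are linearly dependent).
Thus rank(A) = 1 (only one linearly independent row).
dim(im(T)) = rank(A) = 1.
By the rank-nullity theorem applied to T: ℝ³ → ℝ², rank(A) + nullity(A) = 3 (the domain dimension), so dim(ker(T)) = 3 - 1 = 2.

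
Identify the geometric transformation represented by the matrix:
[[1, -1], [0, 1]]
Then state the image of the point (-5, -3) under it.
horizontal shear with factor -1; image of (-5, -3) is (-2, -3)

The matrix [[1, k], [0, 1]] sends (x, y) to (x + -1y, y), leaving the y-coordinate fixed: a horizontal shear.
The matrix [[1, -1], [0, 1]] represents: horizontal shear with factor -1.
Applying it to (-5, -3): [1·-5 + -1·-3, 0·-5 + 1·-3] = (-2, -3).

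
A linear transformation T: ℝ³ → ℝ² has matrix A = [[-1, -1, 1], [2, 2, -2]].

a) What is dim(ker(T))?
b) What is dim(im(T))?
dim(ker) = 2, dim(im) = 1

Observe that row 2 = -2 × row 1 (so the rows are linearly dependent).
Thus rank(A) = 1 (only one linearly independent row).
dim(im(T)) = rank(A) = 1.
By the rank-nullity theorem applied to T: ℝ³ → ℝ², rank(A) + nullity(A) = 3 (the domain dimension), so dim(ker(T)) = 3 - 1 = 2.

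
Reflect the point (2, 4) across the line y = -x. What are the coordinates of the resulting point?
(-4, -2)

Reflection across line y = -x: (2, 4) → (-4, -2)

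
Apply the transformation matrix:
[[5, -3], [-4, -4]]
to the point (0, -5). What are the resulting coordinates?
(15, 20)

Matrix multiplication:
[[5, -3], [-4, -4]] × [0, -5]ᵀ
= [5×0 + -3×-5, -4×0 + -4×-5]ᵀ
= [15.0000, 20.0000]ᵀ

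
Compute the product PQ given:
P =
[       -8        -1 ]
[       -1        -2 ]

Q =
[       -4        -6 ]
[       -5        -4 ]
PQ =
[       37        52 ]
[       14        14 ]

Matrix multiplication: (PQ)[i][j] = sum over k of P[i][k] * Q[k][j].
  (PQ)[0][0] = (-8)*(-4) + (-1)*(-5) = 37
  (PQ)[0][1] = (-8)*(-6) + (-1)*(-4) = 52
  (PQ)[1][0] = (-1)*(-4) + (-2)*(-5) = 14
  (PQ)[1][1] = (-1)*(-6) + (-2)*(-4) = 14
PQ =
[       37        52 ]
[       14        14 ]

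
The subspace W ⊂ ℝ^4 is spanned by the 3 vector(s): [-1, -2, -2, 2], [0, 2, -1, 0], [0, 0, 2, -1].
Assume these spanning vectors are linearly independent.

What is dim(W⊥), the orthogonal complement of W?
dim(W⊥) = 1

For any subspace W of ℝ^n, dim(W) + dim(W⊥) = n (the whole-space dimension).
Here the given 3 vectors are linearly independent, so dim(W) = 3.
Thus dim(W⊥) = n - dim(W) = 4 - 3 = 1.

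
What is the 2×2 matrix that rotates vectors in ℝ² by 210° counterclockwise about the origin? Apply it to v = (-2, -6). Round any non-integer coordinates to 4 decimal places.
R = [[-√3/2, 1/2], [-1/2, -√3/2]]; R·v = (-1.2679, 6.1962)

A counterclockwise rotation by angle θ in ℝ² has matrix R(θ) = [[cos θ, -sin θ], [sin θ, cos θ]].
For θ = 210°: cos θ = -√3/2, sin θ = -1/2.
R(210°) = [[-√3/2, 1/2], [-1/2, -√3/2]].
R·v = [-√3/2·-2 + (1/2)·-6, -1/2·-2 + -√3/2·-6] = (-1.2679, 6.1962).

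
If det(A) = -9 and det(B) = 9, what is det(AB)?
-81

Use the multiplicative property of determinants: det(AB) = det(A)*det(B).
det(AB) = (-9)*(9) = -81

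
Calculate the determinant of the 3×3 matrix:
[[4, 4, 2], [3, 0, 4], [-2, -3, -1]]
10

Expansion along first row:
det = 4·det([[0,4],[-3,-1]]) - 4·det([[3,4],[-2,-1]]) + 2·det([[3,0],[-2,-3]])
    = 4·(0·-1 - 4·-3) - 4·(3·-1 - 4·-2) + 2·(3·-3 - 0·-2)
    = 4·12 - 4·5 + 2·-9
    = 48 + -20 + -18 = 10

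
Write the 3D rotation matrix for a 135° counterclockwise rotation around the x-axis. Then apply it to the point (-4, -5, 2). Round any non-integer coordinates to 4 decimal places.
R = [[1, 0, 0], [0, -√2/2, -√2/2], [0, √2/2, -√2/2]]; R·(-4, -5, 2) = (-4.0000, 2.1213, -4.9497)

Rotation matrix for 135° around x-axis:
cos(135°) = -√2/2, sin(135°) = √2/2
R = [[1, 0, 0], [0, -√2/2, -√2/2], [0, √2/2, -√2/2]]
Apply to (-4, -5, 2): R·[-4, -5, 2]ᵀ = (-4.0000, 2.1213, -4.9497)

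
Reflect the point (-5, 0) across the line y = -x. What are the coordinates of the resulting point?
(0, 5)

Reflection across line y = -x: (-5, 0) → (0, 5)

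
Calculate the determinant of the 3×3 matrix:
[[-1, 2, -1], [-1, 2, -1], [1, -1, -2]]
0

Expansion along first row:
det = -1·det([[2,-1],[-1,-2]]) - 2·det([[-1,-1],[1,-2]]) + -1·det([[-1,2],[1,-1]])
    = -1·(2·-2 - -1·-1) - 2·(-1·-2 - -1·1) + -1·(-1·-1 - 2·1)
    = -1·-5 - 2·3 + -1·-1
    = 5 + -6 + 1 = 0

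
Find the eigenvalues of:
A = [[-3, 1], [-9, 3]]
λ = 0, 0

Solve det(A - λI) = 0. For a 2×2 matrix this is λ² - (trace)λ + det = 0.
trace(A) = -3 + 3 = 0.
det(A) = (-3)*(3) - (1)*(-9) = -9 + 9 = 0.
Characteristic equation: λ² - (0)λ + (0) = 0.
Discriminant: (0)² - 4*(0) = 0 - 0 = 0.
Roots: λ = (0 ± √0) / 2 = 0, 0.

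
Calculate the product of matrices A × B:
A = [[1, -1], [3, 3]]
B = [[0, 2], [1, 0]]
[[-1, 2], [3, 6]]

Matrix multiplication:
C[0][0] = 1×0 + -1×1 = -1
C[0][1] = 1×2 + -1×0 = 2
C[1][0] = 3×0 + 3×1 = 3
C[1][1] = 3×2 + 3×0 = 6
Result: [[-1, 2], [3, 6]]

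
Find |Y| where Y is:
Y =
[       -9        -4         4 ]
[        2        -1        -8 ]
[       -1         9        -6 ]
det(Y) = -714

Expand along row 0 (cofactor expansion): det(Y) = a*(e*i - f*h) - b*(d*i - f*g) + c*(d*h - e*g), where the 3×3 is [[a, b, c], [d, e, f], [g, h, i]].
Minor M_00 = (-1)*(-6) - (-8)*(9) = 6 + 72 = 78.
Minor M_01 = (2)*(-6) - (-8)*(-1) = -12 - 8 = -20.
Minor M_02 = (2)*(9) - (-1)*(-1) = 18 - 1 = 17.
det(Y) = (-9)*(78) - (-4)*(-20) + (4)*(17) = -702 - 80 + 68 = -714.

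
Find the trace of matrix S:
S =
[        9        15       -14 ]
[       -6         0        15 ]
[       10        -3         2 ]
tr(S) = 9 + 0 + 2 = 11

The trace of a square matrix is the sum of its diagonal entries.
Diagonal entries of S: S[0][0] = 9, S[1][1] = 0, S[2][2] = 2.
tr(S) = 9 + 0 + 2 = 11.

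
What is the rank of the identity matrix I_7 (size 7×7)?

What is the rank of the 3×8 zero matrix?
rank(I_7) = 7, rank(0) = 0

The identity I_7 has 7 columns that are the standard basis vectors e_1, …, e_7. These are linearly independent, so all 7 columns are pivots and rank(I_7) = 7.
The 3×8 zero matrix has every entry zero, so every row is the zero row and there are no pivots; rank(0) = 0.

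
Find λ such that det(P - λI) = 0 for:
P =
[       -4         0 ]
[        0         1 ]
λ = -4, 1

Solve det(P - λI) = 0. For a 2×2 matrix the characteristic equation is λ² - (trace)λ + det = 0.
trace(P) = a + d = -4 + 1 = -3.
det(P) = a*d - b*c = (-4)*(1) - (0)*(0) = -4 - 0 = -4.
Characteristic equation: λ² - (-3)λ + (-4) = 0.
Discriminant = (-3)² - 4*(-4) = 9 + 16 = 25.
λ = (-3 ± √25) / 2 = (-3 ± 5) / 2 = -4, 1.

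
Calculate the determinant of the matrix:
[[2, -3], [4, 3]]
18

For a 2×2 matrix [[a, b], [c, d]], det = ad - bc
det = (2)(3) - (-3)(4) = 6 - -12 = 18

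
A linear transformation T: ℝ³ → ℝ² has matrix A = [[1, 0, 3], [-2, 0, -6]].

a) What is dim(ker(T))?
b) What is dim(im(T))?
dim(ker) = 2, dim(im) = 1

Observe that row 2 = -2 × row 1 (so the rows are linearly dependent).
Thus rank(A) = 1 (only one linearly independent row).
dim(im(T)) = rank(A) = 1.
By the rank-nullity theorem applied to T: ℝ³ → ℝ², rank(A) + nullity(A) = 3 (the domain dimension), so dim(ker(T)) = 3 - 1 = 2.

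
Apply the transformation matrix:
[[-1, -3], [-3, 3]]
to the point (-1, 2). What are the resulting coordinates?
(-5, 9)

Matrix multiplication:
[[-1, -3], [-3, 3]] × [-1, 2]ᵀ
= [-1×-1 + -3×2, -3×-1 + 3×2]ᵀ
= [-5.0000, 9.0000]ᵀ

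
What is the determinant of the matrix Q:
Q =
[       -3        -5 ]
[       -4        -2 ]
det(Q) = -14

For a 2×2 matrix [[a, b], [c, d]], det = a*d - b*c.
det(Q) = (-3)*(-2) - (-5)*(-4) = 6 - 20 = -14.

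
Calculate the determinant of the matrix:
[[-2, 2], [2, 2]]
-8

For a 2×2 matrix [[a, b], [c, d]], det = ad - bc
det = (-2)(2) - (2)(2) = -4 - 4 = -8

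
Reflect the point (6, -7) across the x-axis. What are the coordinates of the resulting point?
(6, 7)

Reflection across x-axis: (6, -7) → (6, 7)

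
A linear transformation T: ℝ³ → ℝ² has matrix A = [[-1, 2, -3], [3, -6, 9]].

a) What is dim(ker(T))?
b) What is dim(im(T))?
dim(ker) = 2, dim(im) = 1

Observe that row 2 = -3 × row 1 (so the rows are linearly dependent).
Thus rank(A) = 1 (only one linearly independent row).
dim(im(T)) = rank(A) = 1.
By the rank-nullity theorem applied to T: ℝ³ → ℝ², rank(A) + nullity(A) = 3 (the domain dimension), so dim(ker(T)) = 3 - 1 = 2.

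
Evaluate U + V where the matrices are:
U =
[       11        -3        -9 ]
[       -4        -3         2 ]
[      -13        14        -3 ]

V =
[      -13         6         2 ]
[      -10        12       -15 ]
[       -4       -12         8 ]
U + V =
[       -2         3        -7 ]
[      -14         9       -13 ]
[      -17         2         5 ]

Matrix addition is elementwise: (U+V)[i][j] = U[i][j] + V[i][j].
  (U+V)[0][0] = (11) + (-13) = -2
  (U+V)[0][1] = (-3) + (6) = 3
  (U+V)[0][2] = (-9) + (2) = -7
  (U+V)[1][0] = (-4) + (-10) = -14
  (U+V)[1][1] = (-3) + (12) = 9
  (U+V)[1][2] = (2) + (-15) = -13
  (U+V)[2][0] = (-13) + (-4) = -17
  (U+V)[2][1] = (14) + (-12) = 2
  (U+V)[2][2] = (-3) + (8) = 5
U + V =
[       -2         3        -7 ]
[      -14         9       -13 ]
[      -17         2         5 ]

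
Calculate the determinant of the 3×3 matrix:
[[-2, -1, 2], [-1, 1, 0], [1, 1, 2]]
-10

Expansion along first row:
det = -2·det([[1,0],[1,2]]) - -1·det([[-1,0],[1,2]]) + 2·det([[-1,1],[1,1]])
    = -2·(1·2 - 0·1) - -1·(-1·2 - 0·1) + 2·(-1·1 - 1·1)
    = -2·2 - -1·-2 + 2·-2
    = -4 + -2 + -4 = -10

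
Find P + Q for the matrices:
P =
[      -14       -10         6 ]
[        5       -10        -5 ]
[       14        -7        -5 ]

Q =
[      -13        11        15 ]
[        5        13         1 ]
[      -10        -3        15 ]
P + Q =
[      -27         1        21 ]
[       10         3        -4 ]
[        4       -10        10 ]

Matrix addition is elementwise: (P+Q)[i][j] = P[i][j] + Q[i][j].
  (P+Q)[0][0] = (-14) + (-13) = -27
  (P+Q)[0][1] = (-10) + (11) = 1
  (P+Q)[0][2] = (6) + (15) = 21
  (P+Q)[1][0] = (5) + (5) = 10
  (P+Q)[1][1] = (-10) + (13) = 3
  (P+Q)[1][2] = (-5) + (1) = -4
  (P+Q)[2][0] = (14) + (-10) = 4
  (P+Q)[2][1] = (-7) + (-3) = -10
  (P+Q)[2][2] = (-5) + (15) = 10
P + Q =
[      -27         1        21 ]
[       10         3        -4 ]
[        4       -10        10 ]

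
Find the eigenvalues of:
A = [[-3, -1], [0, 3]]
λ = -3, 3

Solve det(A - λI) = 0. For a 2×2 matrix this is λ² - (trace)λ + det = 0.
trace(A) = -3 + 3 = 0.
det(A) = (-3)*(3) - (-1)*(0) = -9 - 0 = -9.
Characteristic equation: λ² - (0)λ + (-9) = 0.
Discriminant: (0)² - 4*(-9) = 0 + 36 = 36.
Roots: λ = (0 ± √36) / 2 = -3, 3.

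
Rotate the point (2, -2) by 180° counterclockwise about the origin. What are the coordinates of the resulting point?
(-2, 2)

Rotation matrix R(θ) = [[cos θ, -sin θ], [sin θ, cos θ]]; for θ = 180°:
R = [[-1, 0], [0, -1]]
Result: R × [2, -2]ᵀ = [-1·2 + (0)·-2, 0·2 + (-1)·-2]ᵀ = (-2, 2)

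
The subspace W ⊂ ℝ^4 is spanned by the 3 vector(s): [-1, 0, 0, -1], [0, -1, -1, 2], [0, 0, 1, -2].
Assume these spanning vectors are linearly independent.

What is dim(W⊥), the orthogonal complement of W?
dim(W⊥) = 1

For any subspace W of ℝ^n, dim(W) + dim(W⊥) = n (the whole-space dimension).
Here the given 3 vectors are linearly independent, so dim(W) = 3.
Thus dim(W⊥) = n - dim(W) = 4 - 3 = 1.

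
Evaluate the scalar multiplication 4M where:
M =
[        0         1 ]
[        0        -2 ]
4M =
[        0         4 ]
[        0        -8 ]

Scalar multiplication is elementwise: (4M)[i][j] = 4 * M[i][j].
  (4M)[0][0] = 4 * (0) = 0
  (4M)[0][1] = 4 * (1) = 4
  (4M)[1][0] = 4 * (0) = 0
  (4M)[1][1] = 4 * (-2) = -8
4M =
[        0         4 ]
[        0        -8 ]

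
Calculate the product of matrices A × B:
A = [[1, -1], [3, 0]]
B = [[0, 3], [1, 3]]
[[-1, 0], [0, 9]]

Matrix multiplication:
C[0][0] = 1×0 + -1×1 = -1
C[0][1] = 1×3 + -1×3 = 0
C[1][0] = 3×0 + 0×1 = 0
C[1][1] = 3×3 + 0×3 = 9
Result: [[-1, 0], [0, 9]]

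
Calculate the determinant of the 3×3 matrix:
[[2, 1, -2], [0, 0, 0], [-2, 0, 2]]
0

Expansion along first row:
det = 2·det([[0,0],[0,2]]) - 1·det([[0,0],[-2,2]]) + -2·det([[0,0],[-2,0]])
    = 2·(0·2 - 0·0) - 1·(0·2 - 0·-2) + -2·(0·0 - 0·-2)
    = 2·0 - 1·0 + -2·0
    = 0 + 0 + 0 = 0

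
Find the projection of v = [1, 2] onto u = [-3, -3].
[3/2, 3/2]

The projection of v onto u is proj_u(v) = ((v·u) / (u·u)) · u.
v·u = (1)*(-3) + (2)*(-3) = -9.
u·u = (-3)*(-3) + (-3)*(-3) = 18.
coefficient = -9 / 18 = -1/2.
proj_u(v) = -1/2 · [-3, -3] = [3/2, 3/2].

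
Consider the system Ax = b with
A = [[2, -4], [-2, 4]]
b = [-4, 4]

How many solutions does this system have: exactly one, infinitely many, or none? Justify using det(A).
Infinitely many solutions

det(A) = (2)*(4) - (-4)*(-2) = 0, so A is singular (column 2 is -2 times column 1).
b = [-4, 4] = -2 * column 1 of A, so b lies in the column space of A.
A singular matrix whose right-hand side is in its column space gives a 1-parameter family of solutions — infinitely many.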